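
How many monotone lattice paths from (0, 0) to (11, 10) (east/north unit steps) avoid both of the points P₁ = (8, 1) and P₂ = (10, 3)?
Number of paths = 348880

Inclusion–exclusion. Total paths: C(21, 11) = 352716. Through P₁: C(9, 8)·C(12, 3) = 1980. Through P₂: C(13, 10)·C(8, 1) = 2288. Since P₁ is strictly southwest of P₂, a monotone path through both must visit P₁ then P₂; paths through both = C(9, 8)·C(4, 2)·C(8, 1) = 432. Avoid both = 352716 − 1980 − 2288 + 432 = 348880.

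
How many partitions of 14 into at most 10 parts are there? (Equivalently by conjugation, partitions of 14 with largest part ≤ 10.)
p(14, parts ≤ 10) = 128

Partitions of 14 with all parts ≤ 10: 10+4, 10+3+1, 10+2+2, 10+2+1+1, 10+1+1+1+1, 9+5, 9+4+1, 9+3+2, 9+3+1+1, 9+2+2+1, 9+2+1+1+1, 9+1+1+1+1+1, 8+6, 8+5+1, 8+4+2, 8+4+1+1, 8+3+3, 8+3+2+1, 8+3+1+1+1, 8+2+2+2, 8+2+2+1+1, 8+2+1+1+1+1, 8+1+1+1+1+1+1, 7+7, 7+6+1, 7+5+2, 7+5+1+1, 7+4+3, 7+4+2+1, 7+4+1+1+1, … (128 total). Count = 128.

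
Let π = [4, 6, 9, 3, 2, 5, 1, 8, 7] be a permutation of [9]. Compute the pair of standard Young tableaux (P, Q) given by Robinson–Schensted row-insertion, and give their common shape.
P = [1, 5, 7] / [2, 6, 8] / [3, 9] / [4];  Q = [1, 2, 3] / [4, 6, 8] / [5, 9] / [7];  common shape = (3, 3, 2, 1)

Row-insert the values π_1, π_2, … into P one at a time, bumping the leftmost entry strictly greater than the inserted value down to the next row. The recording tableau Q records, in position (i, j), the step at which that cell was added to P.
  Insert 4 (step 1): P = [4];  Q = [1]
  Insert 6 (step 2): P = [4, 6];  Q = [1, 2]
  Insert 9 (step 3): P = [4, 6, 9];  Q = [1, 2, 3]
  Insert 3 (step 4): P = [3, 6, 9] / [4];  Q = [1, 2, 3] / [4]
  Insert 2 (step 5): P = [2, 6, 9] / [3] / [4];  Q = [1, 2, 3] / [4] / [5]
  Insert 5 (step 6): P = [2, 5, 9] / [3, 6] / [4];  Q = [1, 2, 3] / [4, 6] / [5]
  Insert 1 (step 7): P = [1, 5, 9] / [2, 6] / [3] / [4];  Q = [1, 2, 3] / [4, 6] / [5] / [7]
  Insert 8 (step 8): P = [1, 5, 8] / [2, 6, 9] / [3] / [4];  Q = [1, 2, 3] / [4, 6, 8] / [5] / [7]
  Insert 7 (step 9): P = [1, 5, 7] / [2, 6, 8] / [3, 9] / [4];  Q = [1, 2, 3] / [4, 6, 8] / [5, 9] / [7]
Final shape: (3, 3, 2, 1).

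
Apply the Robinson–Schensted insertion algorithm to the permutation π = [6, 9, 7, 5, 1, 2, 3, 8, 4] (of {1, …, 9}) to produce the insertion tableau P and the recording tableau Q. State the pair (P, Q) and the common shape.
P = [1, 2, 3, 4] / [5, 7, 8] / [6] / [9];  Q = [1, 2, 7, 8] / [3, 6, 9] / [4] / [5];  common shape = (4, 3, 1, 1)

Row-insert the values π_1, π_2, … into P one at a time, bumping the leftmost entry strictly greater than the inserted value down to the next row. The recording tableau Q records, in position (i, j), the step at which that cell was added to P.
  Insert 6 (step 1): P = [6];  Q = [1]
  Insert 9 (step 2): P = [6, 9];  Q = [1, 2]
  Insert 7 (step 3): P = [6, 7] / [9];  Q = [1, 2] / [3]
  Insert 5 (step 4): P = [5, 7] / [6] / [9];  Q = [1, 2] / [3] / [4]
  Insert 1 (step 5): P = [1, 7] / [5] / [6] / [9];  Q = [1, 2] / [3] / [4] / [5]
  Insert 2 (step 6): P = [1, 2] / [5, 7] / [6] / [9];  Q = [1, 2] / [3, 6] / [4] / [5]
  Insert 3 (step 7): P = [1, 2, 3] / [5, 7] / [6] / [9];  Q = [1, 2, 7] / [3, 6] / [4] / [5]
  Insert 8 (step 8): P = [1, 2, 3, 8] / [5, 7] / [6] / [9];  Q = [1, 2, 7, 8] / [3, 6] / [4] / [5]
  Insert 4 (step 9): P = [1, 2, 3, 4] / [5, 7, 8] / [6] / [9];  Q = [1, 2, 7, 8] / [3, 6, 9] / [4] / [5]
Final shape: (4, 3, 1, 1).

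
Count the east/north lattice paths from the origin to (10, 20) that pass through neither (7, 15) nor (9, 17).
Number of paths = 12089407

Inclusion–exclusion. Total paths: C(30, 10) = 30045015. Through P₁: C(22, 7)·C(8, 3) = 9550464. Through P₂: C(26, 9)·C(4, 1) = 12498200. Since P₁ is strictly southwest of P₂, a monotone path through both must visit P₁ then P₂; paths through both = C(22, 7)·C(4, 2)·C(4, 1) = 4093056. Avoid both = 30045015 − 9550464 − 12498200 + 4093056 = 12089407.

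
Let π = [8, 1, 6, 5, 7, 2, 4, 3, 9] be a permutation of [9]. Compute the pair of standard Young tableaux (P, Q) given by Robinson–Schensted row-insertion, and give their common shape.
P = [1, 2, 3, 9] / [4, 7] / [5] / [6] / [8];  Q = [1, 3, 5, 9] / [2, 7] / [4] / [6] / [8];  common shape = (4, 2, 1, 1, 1)

Row-insert the values π_1, π_2, … into P one at a time, bumping the leftmost entry strictly greater than the inserted value down to the next row. The recording tableau Q records, in position (i, j), the step at which that cell was added to P.
  Insert 8 (step 1): P = [8];  Q = [1]
  Insert 1 (step 2): P = [1] / [8];  Q = [1] / [2]
  Insert 6 (step 3): P = [1, 6] / [8];  Q = [1, 3] / [2]
  Insert 5 (step 4): P = [1, 5] / [6] / [8];  Q = [1, 3] / [2] / [4]
  Insert 7 (step 5): P = [1, 5, 7] / [6] / [8];  Q = [1, 3, 5] / [2] / [4]
  Insert 2 (step 6): P = [1, 2, 7] / [5] / [6] / [8];  Q = [1, 3, 5] / [2] / [4] / [6]
  Insert 4 (step 7): P = [1, 2, 4] / [5, 7] / [6] / [8];  Q = [1, 3, 5] / [2, 7] / [4] / [6]
  Insert 3 (step 8): P = [1, 2, 3] / [4, 7] / [5] / [6] / [8];  Q = [1, 3, 5] / [2, 7] / [4] / [6] / [8]
  Insert 9 (step 9): P = [1, 2, 3, 9] / [4, 7] / [5] / [6] / [8];  Q = [1, 3, 5, 9] / [2, 7] / [4] / [6] / [8]
Final shape: (4, 2, 1, 1, 1).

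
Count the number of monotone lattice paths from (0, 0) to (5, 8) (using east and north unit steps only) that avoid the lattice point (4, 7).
Number of paths = 627

Total paths from (0, 0) to (5, 8): C(13, 5) = 1287. Paths through (4, 7): (paths (0, 0) → (4, 7)) × (paths (4, 7) → (5, 8)) = C(11, 4) · C(2, 1) = 330 · 2 = 660. Avoidance count = 1287 − 660 = 627.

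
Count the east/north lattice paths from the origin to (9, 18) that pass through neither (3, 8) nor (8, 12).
Number of paths = 2629245

Inclusion–exclusion. Total paths: C(27, 9) = 4686825. Through P₁: C(11, 3)·C(16, 6) = 1321320. Through P₂: C(20, 8)·C(7, 1) = 881790. Since P₁ is strictly southwest of P₂, a monotone path through both must visit P₁ then P₂; paths through both = C(11, 3)·C(9, 5)·C(7, 1) = 145530. Avoid both = 4686825 − 1321320 − 881790 + 145530 = 2629245.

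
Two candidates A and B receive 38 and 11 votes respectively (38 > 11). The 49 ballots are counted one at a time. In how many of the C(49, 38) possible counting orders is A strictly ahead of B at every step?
Strict-lead orderings = 16054484472

Total orderings of the 49 votes with 38 for A: C(49, 38) = 29135916264. By the Bertrand ballot formula (Cycle Lemma / reflection principle), the number of orderings in which A is strictly ahead of B throughout is (p − q)/(p + q) · C(p + q, p) = (38 − 11)/(38 + 11) · 29135916264 = 16054484472.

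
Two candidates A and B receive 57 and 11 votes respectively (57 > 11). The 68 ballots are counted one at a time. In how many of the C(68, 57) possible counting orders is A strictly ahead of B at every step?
Strict-lead orderings = 1037068664528

Total orderings of the 68 votes with 57 for A: C(68, 57) = 1533058025824. By the Bertrand ballot formula (Cycle Lemma / reflection principle), the number of orderings in which A is strictly ahead of B throughout is (p − q)/(p + q) · C(p + q, p) = (57 − 11)/(57 + 11) · 1533058025824 = 1037068664528.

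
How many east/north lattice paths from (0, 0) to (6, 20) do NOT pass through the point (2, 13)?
Number of paths = 195580

Total paths from (0, 0) to (6, 20): C(26, 6) = 230230. Paths through (2, 13): (paths (0, 0) → (2, 13)) × (paths (2, 13) → (6, 20)) = C(15, 2) · C(11, 4) = 105 · 330 = 34650. Avoidance count = 230230 − 34650 = 195580.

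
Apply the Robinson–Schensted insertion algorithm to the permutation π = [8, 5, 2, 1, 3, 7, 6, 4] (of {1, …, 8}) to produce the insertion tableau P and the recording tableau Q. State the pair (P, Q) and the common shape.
P = [1, 3, 4] / [2, 6] / [5, 7] / [8];  Q = [1, 5, 6] / [2, 7] / [3, 8] / [4];  common shape = (3, 2, 2, 1)

Row-insert the values π_1, π_2, … into P one at a time, bumping the leftmost entry strictly greater than the inserted value down to the next row. The recording tableau Q records, in position (i, j), the step at which that cell was added to P.
  Insert 8 (step 1): P = [8];  Q = [1]
  Insert 5 (step 2): P = [5] / [8];  Q = [1] / [2]
  Insert 2 (step 3): P = [2] / [5] / [8];  Q = [1] / [2] / [3]
  Insert 1 (step 4): P = [1] / [2] / [5] / [8];  Q = [1] / [2] / [3] / [4]
  Insert 3 (step 5): P = [1, 3] / [2] / [5] / [8];  Q = [1, 5] / [2] / [3] / [4]
  Insert 7 (step 6): P = [1, 3, 7] / [2] / [5] / [8];  Q = [1, 5, 6] / [2] / [3] / [4]
  Insert 6 (step 7): P = [1, 3, 6] / [2, 7] / [5] / [8];  Q = [1, 5, 6] / [2, 7] / [3] / [4]
  Insert 4 (step 8): P = [1, 3, 4] / [2, 6] / [5, 7] / [8];  Q = [1, 5, 6] / [2, 7] / [3, 8] / [4]
Final shape: (3, 2, 2, 1).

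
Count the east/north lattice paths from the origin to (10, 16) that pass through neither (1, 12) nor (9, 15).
Number of paths = 2691722

Inclusion–exclusion. Total paths: C(26, 10) = 5311735. Through P₁: C(13, 1)·C(13, 9) = 9295. Through P₂: C(24, 9)·C(2, 1) = 2615008. Since P₁ is strictly southwest of P₂, a monotone path through both must visit P₁ then P₂; paths through both = C(13, 1)·C(11, 8)·C(2, 1) = 4290. Avoid both = 5311735 − 9295 − 2615008 + 4290 = 2691722.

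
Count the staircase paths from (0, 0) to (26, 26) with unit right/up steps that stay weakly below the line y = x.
C_26 = 18367353072152

These NE paths below the diagonal are counted by the Catalan number C_n = (1/(n + 1)) · C(2n, n). For n = 26: C_26 = (1/27) · C(52, 26) = 495918532948104/27 = 18367353072152.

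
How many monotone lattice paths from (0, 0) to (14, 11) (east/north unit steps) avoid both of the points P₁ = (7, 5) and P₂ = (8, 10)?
Number of paths = 2825286

Inclusion–exclusion. Total paths: C(25, 14) = 4457400. Through P₁: C(12, 7)·C(13, 7) = 1359072. Through P₂: C(18, 8)·C(7, 6) = 306306. Since P₁ is strictly southwest of P₂, a monotone path through both must visit P₁ then P₂; paths through both = C(12, 7)·C(6, 1)·C(7, 6) = 33264. Avoid both = 4457400 − 1359072 − 306306 + 33264 = 2825286.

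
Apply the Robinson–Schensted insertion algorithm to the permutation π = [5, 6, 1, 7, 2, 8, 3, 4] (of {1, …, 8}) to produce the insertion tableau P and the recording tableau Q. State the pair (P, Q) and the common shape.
P = [1, 2, 3, 4] / [5, 6, 7, 8];  Q = [1, 2, 4, 6] / [3, 5, 7, 8];  common shape = (4, 4)

Row-insert the values π_1, π_2, … into P one at a time, bumping the leftmost entry strictly greater than the inserted value down to the next row. The recording tableau Q records, in position (i, j), the step at which that cell was added to P.
  Insert 5 (step 1): P = [5];  Q = [1]
  Insert 6 (step 2): P = [5, 6];  Q = [1, 2]
  Insert 1 (step 3): P = [1, 6] / [5];  Q = [1, 2] / [3]
  Insert 7 (step 4): P = [1, 6, 7] / [5];  Q = [1, 2, 4] / [3]
  Insert 2 (step 5): P = [1, 2, 7] / [5, 6];  Q = [1, 2, 4] / [3, 5]
  Insert 8 (step 6): P = [1, 2, 7, 8] / [5, 6];  Q = [1, 2, 4, 6] / [3, 5]
  Insert 3 (step 7): P = [1, 2, 3, 8] / [5, 6, 7];  Q = [1, 2, 4, 6] / [3, 5, 7]
  Insert 4 (step 8): P = [1, 2, 3, 4] / [5, 6, 7, 8];  Q = [1, 2, 4, 6] / [3, 5, 7, 8]
Final shape: (4, 4).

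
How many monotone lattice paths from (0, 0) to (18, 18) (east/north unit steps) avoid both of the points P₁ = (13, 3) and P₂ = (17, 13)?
Number of paths = 8351257320

Inclusion–exclusion. Total paths: C(36, 18) = 9075135300. Through P₁: C(16, 13)·C(20, 5) = 8682240. Through P₂: C(30, 17)·C(6, 1) = 718559100. Since P₁ is strictly southwest of P₂, a monotone path through both must visit P₁ then P₂; paths through both = C(16, 13)·C(14, 4)·C(6, 1) = 3363360. Avoid both = 9075135300 − 8682240 − 718559100 + 3363360 = 8351257320.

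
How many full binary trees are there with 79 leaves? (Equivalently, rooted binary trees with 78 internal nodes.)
C_78 = 73745243611532458459690151854647329239335600

These full binary trees are counted by the Catalan number C_n = (1/(n + 1)) · C(2n, n). For n = 78: C_78 = (1/79) · C(156, 78) = 5825874245311064218315521996517139009907512400/79 = 73745243611532458459690151854647329239335600.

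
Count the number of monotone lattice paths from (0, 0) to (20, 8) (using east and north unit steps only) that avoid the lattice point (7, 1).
Number of paths = 2487945

Total paths from (0, 0) to (20, 8): C(28, 20) = 3108105. Paths through (7, 1): (paths (0, 0) → (7, 1)) × (paths (7, 1) → (20, 8)) = C(8, 7) · C(20, 13) = 8 · 77520 = 620160. Avoidance count = 3108105 − 620160 = 2487945.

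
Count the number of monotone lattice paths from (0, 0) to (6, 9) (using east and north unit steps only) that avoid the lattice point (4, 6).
Number of paths = 2905

Total paths from (0, 0) to (6, 9): C(15, 6) = 5005. Paths through (4, 6): (paths (0, 0) → (4, 6)) × (paths (4, 6) → (6, 9)) = C(10, 4) · C(5, 2) = 210 · 10 = 2100. Avoidance count = 5005 − 2100 = 2905.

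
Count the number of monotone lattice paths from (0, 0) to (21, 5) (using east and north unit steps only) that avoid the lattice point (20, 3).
Number of paths = 60467

Total paths from (0, 0) to (21, 5): C(26, 21) = 65780. Paths through (20, 3): (paths (0, 0) → (20, 3)) × (paths (20, 3) → (21, 5)) = C(23, 20) · C(3, 1) = 1771 · 3 = 5313. Avoidance count = 65780 − 5313 = 60467.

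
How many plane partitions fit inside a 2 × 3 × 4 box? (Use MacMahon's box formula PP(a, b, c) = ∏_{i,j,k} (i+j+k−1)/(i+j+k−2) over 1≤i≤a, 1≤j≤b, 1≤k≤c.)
PP(2, 3, 4) = 490

Evaluate the triple product over i = 1..2, j = 1..3, k = 1..4. The factors are (2/1) · (3/2) · (4/3) · (5/4) · (3/2) · (4/3) · (5/4) · (6/5) · … (24 factors total). The numerators and denominators telescope so the product is an integer; carrying out the multiplication exactly gives PP(2, 3, 4) = 490.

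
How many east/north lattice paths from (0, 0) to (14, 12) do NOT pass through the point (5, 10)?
Number of paths = 9492535

Total paths from (0, 0) to (14, 12): C(26, 14) = 9657700. Paths through (5, 10): (paths (0, 0) → (5, 10)) × (paths (5, 10) → (14, 12)) = C(15, 5) · C(11, 9) = 3003 · 55 = 165165. Avoidance count = 9657700 − 165165 = 9492535.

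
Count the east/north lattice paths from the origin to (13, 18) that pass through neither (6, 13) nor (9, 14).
Number of paths = 135158191

Inclusion–exclusion. Total paths: C(31, 13) = 206253075. Through P₁: C(19, 6)·C(12, 7) = 21488544. Through P₂: C(23, 9)·C(8, 4) = 57203300. Since P₁ is strictly southwest of P₂, a monotone path through both must visit P₁ then P₂; paths through both = C(19, 6)·C(4, 3)·C(8, 4) = 7596960. Avoid both = 206253075 − 21488544 − 57203300 + 7596960 = 135158191.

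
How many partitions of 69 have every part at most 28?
p(69, parts ≤ 28) = 3339290

Use the recurrence p(n, m) = p(n, m−1) + p(n−m, m): either the largest part is < m (count p(n, m−1)) or the largest part is exactly m (remove one copy of m, count p(n−m, m)). With p(0, ·) = 1 this gives p(69, parts ≤ 28) = 3339290. (By conjugating Young diagrams, this also counts partitions of 69 into at most 28 parts.)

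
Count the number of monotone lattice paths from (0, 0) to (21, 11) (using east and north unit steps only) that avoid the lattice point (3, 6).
Number of paths = 126197964

Total paths from (0, 0) to (21, 11): C(32, 21) = 129024480. Paths through (3, 6): (paths (0, 0) → (3, 6)) × (paths (3, 6) → (21, 11)) = C(9, 3) · C(23, 18) = 84 · 33649 = 2826516. Avoidance count = 129024480 − 2826516 = 126197964.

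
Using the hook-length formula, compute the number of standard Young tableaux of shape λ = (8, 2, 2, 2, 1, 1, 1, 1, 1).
# SYT of shape (8, 2, 2, 2, 1, 1, 1, 1, 1) = 2909907

Hook-length formula: f^λ = n! / Π hook(c), product over all cells c of the Young diagram. For λ = (8, 2, 2, 2, 1, 1, 1, 1, 1), n = 19 boxes. Hook lengths by row (left-to-right, top-to-bottom): [16, 10, 6, 5, 4, 3, 2, 1]; [9, 3]; [8, 2]; [7, 1]; [5]; [4]; [3]; [2]; [1]. Product of hooks = 41803776000. So f^λ = 19! / 41803776000 = 121645100408832000 / 41803776000 = 2909907.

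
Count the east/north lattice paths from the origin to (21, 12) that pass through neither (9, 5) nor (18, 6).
Number of paths = 244316160

Inclusion–exclusion. Total paths: C(33, 21) = 354817320. Through P₁: C(14, 9)·C(19, 12) = 100876776. Through P₂: C(24, 18)·C(9, 3) = 11306064. Since P₁ is strictly southwest of P₂, a monotone path through both must visit P₁ then P₂; paths through both = C(14, 9)·C(10, 9)·C(9, 3) = 1681680. Avoid both = 354817320 − 100876776 − 11306064 + 1681680 = 244316160.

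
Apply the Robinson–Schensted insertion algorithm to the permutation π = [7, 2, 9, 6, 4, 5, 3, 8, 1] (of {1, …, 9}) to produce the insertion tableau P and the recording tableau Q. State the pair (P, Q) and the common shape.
P = [1, 3, 5, 8] / [2, 9] / [4] / [6] / [7];  Q = [1, 3, 6, 8] / [2, 4] / [5] / [7] / [9];  common shape = (4, 2, 1, 1, 1)

Row-insert the values π_1, π_2, … into P one at a time, bumping the leftmost entry strictly greater than the inserted value down to the next row. The recording tableau Q records, in position (i, j), the step at which that cell was added to P.
  Insert 7 (step 1): P = [7];  Q = [1]
  Insert 2 (step 2): P = [2] / [7];  Q = [1] / [2]
  Insert 9 (step 3): P = [2, 9] / [7];  Q = [1, 3] / [2]
  Insert 6 (step 4): P = [2, 6] / [7, 9];  Q = [1, 3] / [2, 4]
  Insert 4 (step 5): P = [2, 4] / [6, 9] / [7];  Q = [1, 3] / [2, 4] / [5]
  Insert 5 (step 6): P = [2, 4, 5] / [6, 9] / [7];  Q = [1, 3, 6] / [2, 4] / [5]
  Insert 3 (step 7): P = [2, 3, 5] / [4, 9] / [6] / [7];  Q = [1, 3, 6] / [2, 4] / [5] / [7]
  Insert 8 (step 8): P = [2, 3, 5, 8] / [4, 9] / [6] / [7];  Q = [1, 3, 6, 8] / [2, 4] / [5] / [7]
  Insert 1 (step 9): P = [1, 3, 5, 8] / [2, 9] / [4] / [6] / [7];  Q = [1, 3, 6, 8] / [2, 4] / [5] / [7] / [9]
Final shape: (4, 2, 1, 1, 1).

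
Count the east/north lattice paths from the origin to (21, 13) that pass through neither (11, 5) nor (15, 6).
Number of paths = 681209232

Inclusion–exclusion. Total paths: C(34, 21) = 927983760. Through P₁: C(16, 11)·C(18, 10) = 191134944. Through P₂: C(21, 15)·C(13, 6) = 93117024. Since P₁ is strictly southwest of P₂, a monotone path through both must visit P₁ then P₂; paths through both = C(16, 11)·C(5, 4)·C(13, 6) = 37477440. Avoid both = 927983760 − 191134944 − 93117024 + 37477440 = 681209232.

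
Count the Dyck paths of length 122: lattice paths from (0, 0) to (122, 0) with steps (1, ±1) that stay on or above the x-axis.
C_61 = 6182127958584855650487080847216336

These Dyck paths are counted by the Catalan number C_n = (1/(n + 1)) · C(2n, n). For n = 61: C_61 = (1/62) · C(122, 61) = 383291933432261050330199012527412832/62 = 6182127958584855650487080847216336.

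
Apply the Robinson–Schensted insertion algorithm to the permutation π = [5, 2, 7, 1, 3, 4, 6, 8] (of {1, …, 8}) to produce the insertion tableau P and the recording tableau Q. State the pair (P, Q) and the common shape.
P = [1, 3, 4, 6, 8] / [2, 7] / [5];  Q = [1, 3, 6, 7, 8] / [2, 5] / [4];  common shape = (5, 2, 1)

Row-insert the values π_1, π_2, … into P one at a time, bumping the leftmost entry strictly greater than the inserted value down to the next row. The recording tableau Q records, in position (i, j), the step at which that cell was added to P.
  Insert 5 (step 1): P = [5];  Q = [1]
  Insert 2 (step 2): P = [2] / [5];  Q = [1] / [2]
  Insert 7 (step 3): P = [2, 7] / [5];  Q = [1, 3] / [2]
  Insert 1 (step 4): P = [1, 7] / [2] / [5];  Q = [1, 3] / [2] / [4]
  Insert 3 (step 5): P = [1, 3] / [2, 7] / [5];  Q = [1, 3] / [2, 5] / [4]
  Insert 4 (step 6): P = [1, 3, 4] / [2, 7] / [5];  Q = [1, 3, 6] / [2, 5] / [4]
  Insert 6 (step 7): P = [1, 3, 4, 6] / [2, 7] / [5];  Q = [1, 3, 6, 7] / [2, 5] / [4]
  Insert 8 (step 8): P = [1, 3, 4, 6, 8] / [2, 7] / [5];  Q = [1, 3, 6, 7, 8] / [2, 5] / [4]
Final shape: (5, 2, 1).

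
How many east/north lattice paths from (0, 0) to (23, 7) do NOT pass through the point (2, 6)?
Number of paths = 2035184

Total paths from (0, 0) to (23, 7): C(30, 23) = 2035800. Paths through (2, 6): (paths (0, 0) → (2, 6)) × (paths (2, 6) → (23, 7)) = C(8, 2) · C(22, 21) = 28 · 22 = 616. Avoidance count = 2035800 − 616 = 2035184.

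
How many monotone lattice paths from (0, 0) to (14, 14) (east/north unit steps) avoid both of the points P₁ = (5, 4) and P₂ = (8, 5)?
Number of paths = 24558057

Inclusion–exclusion. Total paths: C(28, 14) = 40116600. Through P₁: C(9, 5)·C(19, 9) = 11639628. Through P₂: C(13, 8)·C(15, 6) = 6441435. Since P₁ is strictly southwest of P₂, a monotone path through both must visit P₁ then P₂; paths through both = C(9, 5)·C(4, 3)·C(15, 6) = 2522520. Avoid both = 40116600 − 11639628 − 6441435 + 2522520 = 24558057.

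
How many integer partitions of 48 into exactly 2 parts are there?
p(48, 2 parts) = 24

Partitions of n into exactly k parts are in bijection with partitions of n − k into at most k parts (subtract 1 from each part). So p(48, exactly 2) = p(46, parts ≤ 2). Computing via the recurrence p(m, j) = p(m, j−1) + p(m−j, j) gives 24.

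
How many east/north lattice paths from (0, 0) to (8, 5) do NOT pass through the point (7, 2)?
Number of paths = 1143

Total paths from (0, 0) to (8, 5): C(13, 8) = 1287. Paths through (7, 2): (paths (0, 0) → (7, 2)) × (paths (7, 2) → (8, 5)) = C(9, 7) · C(4, 1) = 36 · 4 = 144. Avoidance count = 1287 − 144 = 1143.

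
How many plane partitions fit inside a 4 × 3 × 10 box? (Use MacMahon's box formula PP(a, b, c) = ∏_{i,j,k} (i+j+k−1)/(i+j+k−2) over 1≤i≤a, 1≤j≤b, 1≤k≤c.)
PP(4, 3, 10) = 33157124

Evaluate the triple product over i = 1..4, j = 1..3, k = 1..10. The factors are (2/1) · (3/2) · (4/3) · (5/4) · (6/5) · (7/6) · (8/7) · (9/8) · … (120 factors total). The numerators and denominators telescope so the product is an integer; carrying out the multiplication exactly gives PP(4, 3, 10) = 33157124.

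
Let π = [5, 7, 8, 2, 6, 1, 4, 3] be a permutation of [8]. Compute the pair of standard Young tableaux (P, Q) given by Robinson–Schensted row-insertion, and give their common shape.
P = [1, 3, 8] / [2, 4] / [5, 6] / [7];  Q = [1, 2, 3] / [4, 5] / [6, 7] / [8];  common shape = (3, 2, 2, 1)

Row-insert the values π_1, π_2, … into P one at a time, bumping the leftmost entry strictly greater than the inserted value down to the next row. The recording tableau Q records, in position (i, j), the step at which that cell was added to P.
  Insert 5 (step 1): P = [5];  Q = [1]
  Insert 7 (step 2): P = [5, 7];  Q = [1, 2]
  Insert 8 (step 3): P = [5, 7, 8];  Q = [1, 2, 3]
  Insert 2 (step 4): P = [2, 7, 8] / [5];  Q = [1, 2, 3] / [4]
  Insert 6 (step 5): P = [2, 6, 8] / [5, 7];  Q = [1, 2, 3] / [4, 5]
  Insert 1 (step 6): P = [1, 6, 8] / [2, 7] / [5];  Q = [1, 2, 3] / [4, 5] / [6]
  Insert 4 (step 7): P = [1, 4, 8] / [2, 6] / [5, 7];  Q = [1, 2, 3] / [4, 5] / [6, 7]
  Insert 3 (step 8): P = [1, 3, 8] / [2, 4] / [5, 6] / [7];  Q = [1, 2, 3] / [4, 5] / [6, 7] / [8]
Final shape: (3, 2, 2, 1).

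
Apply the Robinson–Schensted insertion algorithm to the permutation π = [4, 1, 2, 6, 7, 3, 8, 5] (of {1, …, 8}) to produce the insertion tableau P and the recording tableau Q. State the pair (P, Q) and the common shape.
P = [1, 2, 3, 5, 8] / [4, 6, 7];  Q = [1, 3, 4, 5, 7] / [2, 6, 8];  common shape = (5, 3)

Row-insert the values π_1, π_2, … into P one at a time, bumping the leftmost entry strictly greater than the inserted value down to the next row. The recording tableau Q records, in position (i, j), the step at which that cell was added to P.
  Insert 4 (step 1): P = [4];  Q = [1]
  Insert 1 (step 2): P = [1] / [4];  Q = [1] / [2]
  Insert 2 (step 3): P = [1, 2] / [4];  Q = [1, 3] / [2]
  Insert 6 (step 4): P = [1, 2, 6] / [4];  Q = [1, 3, 4] / [2]
  Insert 7 (step 5): P = [1, 2, 6, 7] / [4];  Q = [1, 3, 4, 5] / [2]
  Insert 3 (step 6): P = [1, 2, 3, 7] / [4, 6];  Q = [1, 3, 4, 5] / [2, 6]
  Insert 8 (step 7): P = [1, 2, 3, 7, 8] / [4, 6];  Q = [1, 3, 4, 5, 7] / [2, 6]
  Insert 5 (step 8): P = [1, 2, 3, 5, 8] / [4, 6, 7];  Q = [1, 3, 4, 5, 7] / [2, 6, 8]
Final shape: (5, 3).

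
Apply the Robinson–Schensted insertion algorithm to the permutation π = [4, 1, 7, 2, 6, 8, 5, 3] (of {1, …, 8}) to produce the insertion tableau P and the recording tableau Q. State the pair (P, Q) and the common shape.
P = [1, 2, 3, 8] / [4, 5] / [6] / [7];  Q = [1, 3, 5, 6] / [2, 4] / [7] / [8];  common shape = (4, 2, 1, 1)

Row-insert the values π_1, π_2, … into P one at a time, bumping the leftmost entry strictly greater than the inserted value down to the next row. The recording tableau Q records, in position (i, j), the step at which that cell was added to P.
  Insert 4 (step 1): P = [4];  Q = [1]
  Insert 1 (step 2): P = [1] / [4];  Q = [1] / [2]
  Insert 7 (step 3): P = [1, 7] / [4];  Q = [1, 3] / [2]
  Insert 2 (step 4): P = [1, 2] / [4, 7];  Q = [1, 3] / [2, 4]
  Insert 6 (step 5): P = [1, 2, 6] / [4, 7];  Q = [1, 3, 5] / [2, 4]
  Insert 8 (step 6): P = [1, 2, 6, 8] / [4, 7];  Q = [1, 3, 5, 6] / [2, 4]
  Insert 5 (step 7): P = [1, 2, 5, 8] / [4, 6] / [7];  Q = [1, 3, 5, 6] / [2, 4] / [7]
  Insert 3 (step 8): P = [1, 2, 3, 8] / [4, 5] / [6] / [7];  Q = [1, 3, 5, 6] / [2, 4] / [7] / [8]
Final shape: (4, 2, 1, 1).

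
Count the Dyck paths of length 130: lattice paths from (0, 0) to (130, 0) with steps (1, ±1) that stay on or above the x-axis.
C_65 = 1440418573150919668872489894243865350

These Dyck paths are counted by the Catalan number C_n = (1/(n + 1)) · C(2n, n). For n = 65: C_65 = (1/66) · C(130, 65) = 95067625827960698145584333020095113100/66 = 1440418573150919668872489894243865350.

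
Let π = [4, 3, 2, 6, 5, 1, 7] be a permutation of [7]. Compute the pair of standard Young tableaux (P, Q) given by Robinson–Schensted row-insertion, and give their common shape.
P = [1, 5, 7] / [2, 6] / [3] / [4];  Q = [1, 4, 7] / [2, 5] / [3] / [6];  common shape = (3, 2, 1, 1)

Row-insert the values π_1, π_2, … into P one at a time, bumping the leftmost entry strictly greater than the inserted value down to the next row. The recording tableau Q records, in position (i, j), the step at which that cell was added to P.
  Insert 4 (step 1): P = [4];  Q = [1]
  Insert 3 (step 2): P = [3] / [4];  Q = [1] / [2]
  Insert 2 (step 3): P = [2] / [3] / [4];  Q = [1] / [2] / [3]
  Insert 6 (step 4): P = [2, 6] / [3] / [4];  Q = [1, 4] / [2] / [3]
  Insert 5 (step 5): P = [2, 5] / [3, 6] / [4];  Q = [1, 4] / [2, 5] / [3]
  Insert 1 (step 6): P = [1, 5] / [2, 6] / [3] / [4];  Q = [1, 4] / [2, 5] / [3] / [6]
  Insert 7 (step 7): P = [1, 5, 7] / [2, 6] / [3] / [4];  Q = [1, 4, 7] / [2, 5] / [3] / [6]
Final shape: (3, 2, 1, 1).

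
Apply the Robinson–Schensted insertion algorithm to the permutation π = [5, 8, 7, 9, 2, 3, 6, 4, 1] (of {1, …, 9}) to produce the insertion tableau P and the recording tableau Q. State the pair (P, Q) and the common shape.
P = [1, 3, 4] / [2, 6, 9] / [5] / [7] / [8];  Q = [1, 2, 4] / [3, 6, 7] / [5] / [8] / [9];  common shape = (3, 3, 1, 1, 1)

Row-insert the values π_1, π_2, … into P one at a time, bumping the leftmost entry strictly greater than the inserted value down to the next row. The recording tableau Q records, in position (i, j), the step at which that cell was added to P.
  Insert 5 (step 1): P = [5];  Q = [1]
  Insert 8 (step 2): P = [5, 8];  Q = [1, 2]
  Insert 7 (step 3): P = [5, 7] / [8];  Q = [1, 2] / [3]
  Insert 9 (step 4): P = [5, 7, 9] / [8];  Q = [1, 2, 4] / [3]
  Insert 2 (step 5): P = [2, 7, 9] / [5] / [8];  Q = [1, 2, 4] / [3] / [5]
  Insert 3 (step 6): P = [2, 3, 9] / [5, 7] / [8];  Q = [1, 2, 4] / [3, 6] / [5]
  Insert 6 (step 7): P = [2, 3, 6] / [5, 7, 9] / [8];  Q = [1, 2, 4] / [3, 6, 7] / [5]
  Insert 4 (step 8): P = [2, 3, 4] / [5, 6, 9] / [7] / [8];  Q = [1, 2, 4] / [3, 6, 7] / [5] / [8]
  Insert 1 (step 9): P = [1, 3, 4] / [2, 6, 9] / [5] / [7] / [8];  Q = [1, 2, 4] / [3, 6, 7] / [5] / [8] / [9]
Final shape: (3, 3, 1, 1, 1).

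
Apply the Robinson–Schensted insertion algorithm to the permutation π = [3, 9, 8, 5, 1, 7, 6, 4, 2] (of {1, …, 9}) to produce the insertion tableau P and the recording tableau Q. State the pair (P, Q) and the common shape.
P = [1, 2, 6] / [3, 4] / [5] / [7] / [8] / [9];  Q = [1, 2, 6] / [3, 7] / [4] / [5] / [8] / [9];  common shape = (3, 2, 1, 1, 1, 1)

Row-insert the values π_1, π_2, … into P one at a time, bumping the leftmost entry strictly greater than the inserted value down to the next row. The recording tableau Q records, in position (i, j), the step at which that cell was added to P.
  Insert 3 (step 1): P = [3];  Q = [1]
  Insert 9 (step 2): P = [3, 9];  Q = [1, 2]
  Insert 8 (step 3): P = [3, 8] / [9];  Q = [1, 2] / [3]
  Insert 5 (step 4): P = [3, 5] / [8] / [9];  Q = [1, 2] / [3] / [4]
  Insert 1 (step 5): P = [1, 5] / [3] / [8] / [9];  Q = [1, 2] / [3] / [4] / [5]
  Insert 7 (step 6): P = [1, 5, 7] / [3] / [8] / [9];  Q = [1, 2, 6] / [3] / [4] / [5]
  Insert 6 (step 7): P = [1, 5, 6] / [3, 7] / [8] / [9];  Q = [1, 2, 6] / [3, 7] / [4] / [5]
  Insert 4 (step 8): P = [1, 4, 6] / [3, 5] / [7] / [8] / [9];  Q = [1, 2, 6] / [3, 7] / [4] / [5] / [8]
  Insert 2 (step 9): P = [1, 2, 6] / [3, 4] / [5] / [7] / [8] / [9];  Q = [1, 2, 6] / [3, 7] / [4] / [5] / [8] / [9]
Final shape: (3, 2, 1, 1, 1, 1).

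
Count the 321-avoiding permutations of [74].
C_74 = 311496878311103321137536291518809134027240

These 321-avoiding permutations are counted by the Catalan number C_n = (1/(n + 1)) · C(2n, n). For n = 74: C_74 = (1/75) · C(148, 74) = 23362265873332749085315221863910685052043000/75 = 311496878311103321137536291518809134027240.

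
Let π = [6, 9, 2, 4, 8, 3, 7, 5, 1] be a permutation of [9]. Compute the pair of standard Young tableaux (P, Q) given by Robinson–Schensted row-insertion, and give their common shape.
P = [1, 3, 5] / [2, 7] / [4, 8] / [6] / [9];  Q = [1, 2, 5] / [3, 4] / [6, 7] / [8] / [9];  common shape = (3, 2, 2, 1, 1)

Row-insert the values π_1, π_2, … into P one at a time, bumping the leftmost entry strictly greater than the inserted value down to the next row. The recording tableau Q records, in position (i, j), the step at which that cell was added to P.
  Insert 6 (step 1): P = [6];  Q = [1]
  Insert 9 (step 2): P = [6, 9];  Q = [1, 2]
  Insert 2 (step 3): P = [2, 9] / [6];  Q = [1, 2] / [3]
  Insert 4 (step 4): P = [2, 4] / [6, 9];  Q = [1, 2] / [3, 4]
  Insert 8 (step 5): P = [2, 4, 8] / [6, 9];  Q = [1, 2, 5] / [3, 4]
  Insert 3 (step 6): P = [2, 3, 8] / [4, 9] / [6];  Q = [1, 2, 5] / [3, 4] / [6]
  Insert 7 (step 7): P = [2, 3, 7] / [4, 8] / [6, 9];  Q = [1, 2, 5] / [3, 4] / [6, 7]
  Insert 5 (step 8): P = [2, 3, 5] / [4, 7] / [6, 8] / [9];  Q = [1, 2, 5] / [3, 4] / [6, 7] / [8]
  Insert 1 (step 9): P = [1, 3, 5] / [2, 7] / [4, 8] / [6] / [9];  Q = [1, 2, 5] / [3, 4] / [6, 7] / [8] / [9]
Final shape: (3, 2, 2, 1, 1).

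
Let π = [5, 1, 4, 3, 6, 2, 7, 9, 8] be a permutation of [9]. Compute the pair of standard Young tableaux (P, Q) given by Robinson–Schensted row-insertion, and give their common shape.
P = [1, 2, 6, 7, 8] / [3, 9] / [4] / [5];  Q = [1, 3, 5, 7, 8] / [2, 9] / [4] / [6];  common shape = (5, 2, 1, 1)

Row-insert the values π_1, π_2, … into P one at a time, bumping the leftmost entry strictly greater than the inserted value down to the next row. The recording tableau Q records, in position (i, j), the step at which that cell was added to P.
  Insert 5 (step 1): P = [5];  Q = [1]
  Insert 1 (step 2): P = [1] / [5];  Q = [1] / [2]
  Insert 4 (step 3): P = [1, 4] / [5];  Q = [1, 3] / [2]
  Insert 3 (step 4): P = [1, 3] / [4] / [5];  Q = [1, 3] / [2] / [4]
  Insert 6 (step 5): P = [1, 3, 6] / [4] / [5];  Q = [1, 3, 5] / [2] / [4]
  Insert 2 (step 6): P = [1, 2, 6] / [3] / [4] / [5];  Q = [1, 3, 5] / [2] / [4] / [6]
  Insert 7 (step 7): P = [1, 2, 6, 7] / [3] / [4] / [5];  Q = [1, 3, 5, 7] / [2] / [4] / [6]
  Insert 9 (step 8): P = [1, 2, 6, 7, 9] / [3] / [4] / [5];  Q = [1, 3, 5, 7, 8] / [2] / [4] / [6]
  Insert 8 (step 9): P = [1, 2, 6, 7, 8] / [3, 9] / [4] / [5];  Q = [1, 3, 5, 7, 8] / [2, 9] / [4] / [6]
Final shape: (5, 2, 1, 1).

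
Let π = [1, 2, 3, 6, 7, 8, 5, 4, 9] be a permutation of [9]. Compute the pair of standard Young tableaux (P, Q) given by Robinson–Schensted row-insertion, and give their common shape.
P = [1, 2, 3, 4, 7, 8, 9] / [5] / [6];  Q = [1, 2, 3, 4, 5, 6, 9] / [7] / [8];  common shape = (7, 1, 1)

Row-insert the values π_1, π_2, … into P one at a time, bumping the leftmost entry strictly greater than the inserted value down to the next row. The recording tableau Q records, in position (i, j), the step at which that cell was added to P.
  Insert 1 (step 1): P = [1];  Q = [1]
  Insert 2 (step 2): P = [1, 2];  Q = [1, 2]
  Insert 3 (step 3): P = [1, 2, 3];  Q = [1, 2, 3]
  Insert 6 (step 4): P = [1, 2, 3, 6];  Q = [1, 2, 3, 4]
  Insert 7 (step 5): P = [1, 2, 3, 6, 7];  Q = [1, 2, 3, 4, 5]
  Insert 8 (step 6): P = [1, 2, 3, 6, 7, 8];  Q = [1, 2, 3, 4, 5, 6]
  Insert 5 (step 7): P = [1, 2, 3, 5, 7, 8] / [6];  Q = [1, 2, 3, 4, 5, 6] / [7]
  Insert 4 (step 8): P = [1, 2, 3, 4, 7, 8] / [5] / [6];  Q = [1, 2, 3, 4, 5, 6] / [7] / [8]
  Insert 9 (step 9): P = [1, 2, 3, 4, 7, 8, 9] / [5] / [6];  Q = [1, 2, 3, 4, 5, 6, 9] / [7] / [8]
Final shape: (7, 1, 1).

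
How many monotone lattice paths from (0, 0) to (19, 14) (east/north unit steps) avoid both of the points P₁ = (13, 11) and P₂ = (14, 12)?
Number of paths = 511159452

Inclusion–exclusion. Total paths: C(33, 19) = 818809200. Through P₁: C(24, 13)·C(9, 6) = 209676096. Through P₂: C(26, 14)·C(7, 5) = 202811700. Since P₁ is strictly southwest of P₂, a monotone path through both must visit P₁ then P₂; paths through both = C(24, 13)·C(2, 1)·C(7, 5) = 104838048. Avoid both = 818809200 − 209676096 − 202811700 + 104838048 = 511159452.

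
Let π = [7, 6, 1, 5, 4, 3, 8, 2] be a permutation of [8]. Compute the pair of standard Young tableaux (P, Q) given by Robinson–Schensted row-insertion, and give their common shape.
P = [1, 2, 8] / [3] / [4] / [5] / [6] / [7];  Q = [1, 4, 7] / [2] / [3] / [5] / [6] / [8];  common shape = (3, 1, 1, 1, 1, 1)

Row-insert the values π_1, π_2, … into P one at a time, bumping the leftmost entry strictly greater than the inserted value down to the next row. The recording tableau Q records, in position (i, j), the step at which that cell was added to P.
  Insert 7 (step 1): P = [7];  Q = [1]
  Insert 6 (step 2): P = [6] / [7];  Q = [1] / [2]
  Insert 1 (step 3): P = [1] / [6] / [7];  Q = [1] / [2] / [3]
  Insert 5 (step 4): P = [1, 5] / [6] / [7];  Q = [1, 4] / [2] / [3]
  Insert 4 (step 5): P = [1, 4] / [5] / [6] / [7];  Q = [1, 4] / [2] / [3] / [5]
  Insert 3 (step 6): P = [1, 3] / [4] / [5] / [6] / [7];  Q = [1, 4] / [2] / [3] / [5] / [6]
  Insert 8 (step 7): P = [1, 3, 8] / [4] / [5] / [6] / [7];  Q = [1, 4, 7] / [2] / [3] / [5] / [6]
  Insert 2 (step 8): P = [1, 2, 8] / [3] / [4] / [5] / [6] / [7];  Q = [1, 4, 7] / [2] / [3] / [5] / [6] / [8]
Final shape: (3, 1, 1, 1, 1, 1).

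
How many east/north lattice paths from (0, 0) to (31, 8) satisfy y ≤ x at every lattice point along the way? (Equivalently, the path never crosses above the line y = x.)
Number of paths = 46142811

By the reflection principle (André's argument), the number of monotone paths to (31, 8) with n ≤ m that never go above y = x is C(39, 31) − C(39, 32) = 61523748 − 15380937 = 46142811.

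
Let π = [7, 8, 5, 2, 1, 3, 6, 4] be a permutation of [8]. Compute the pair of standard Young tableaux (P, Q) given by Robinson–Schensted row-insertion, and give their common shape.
P = [1, 3, 4] / [2, 6] / [5, 8] / [7];  Q = [1, 2, 7] / [3, 6] / [4, 8] / [5];  common shape = (3, 2, 2, 1)

Row-insert the values π_1, π_2, … into P one at a time, bumping the leftmost entry strictly greater than the inserted value down to the next row. The recording tableau Q records, in position (i, j), the step at which that cell was added to P.
  Insert 7 (step 1): P = [7];  Q = [1]
  Insert 8 (step 2): P = [7, 8];  Q = [1, 2]
  Insert 5 (step 3): P = [5, 8] / [7];  Q = [1, 2] / [3]
  Insert 2 (step 4): P = [2, 8] / [5] / [7];  Q = [1, 2] / [3] / [4]
  Insert 1 (step 5): P = [1, 8] / [2] / [5] / [7];  Q = [1, 2] / [3] / [4] / [5]
  Insert 3 (step 6): P = [1, 3] / [2, 8] / [5] / [7];  Q = [1, 2] / [3, 6] / [4] / [5]
  Insert 6 (step 7): P = [1, 3, 6] / [2, 8] / [5] / [7];  Q = [1, 2, 7] / [3, 6] / [4] / [5]
  Insert 4 (step 8): P = [1, 3, 4] / [2, 6] / [5, 8] / [7];  Q = [1, 2, 7] / [3, 6] / [4, 8] / [5]
Final shape: (3, 2, 2, 1).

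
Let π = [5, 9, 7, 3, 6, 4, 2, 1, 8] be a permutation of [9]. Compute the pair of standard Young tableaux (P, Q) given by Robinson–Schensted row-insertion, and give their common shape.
P = [1, 4, 8] / [2, 6] / [3] / [5] / [7] / [9];  Q = [1, 2, 9] / [3, 5] / [4] / [6] / [7] / [8];  common shape = (3, 2, 1, 1, 1, 1)

Row-insert the values π_1, π_2, … into P one at a time, bumping the leftmost entry strictly greater than the inserted value down to the next row. The recording tableau Q records, in position (i, j), the step at which that cell was added to P.
  Insert 5 (step 1): P = [5];  Q = [1]
  Insert 9 (step 2): P = [5, 9];  Q = [1, 2]
  Insert 7 (step 3): P = [5, 7] / [9];  Q = [1, 2] / [3]
  Insert 3 (step 4): P = [3, 7] / [5] / [9];  Q = [1, 2] / [3] / [4]
  Insert 6 (step 5): P = [3, 6] / [5, 7] / [9];  Q = [1, 2] / [3, 5] / [4]
  Insert 4 (step 6): P = [3, 4] / [5, 6] / [7] / [9];  Q = [1, 2] / [3, 5] / [4] / [6]
  Insert 2 (step 7): P = [2, 4] / [3, 6] / [5] / [7] / [9];  Q = [1, 2] / [3, 5] / [4] / [6] / [7]
  Insert 1 (step 8): P = [1, 4] / [2, 6] / [3] / [5] / [7] / [9];  Q = [1, 2] / [3, 5] / [4] / [6] / [7] / [8]
  Insert 8 (step 9): P = [1, 4, 8] / [2, 6] / [3] / [5] / [7] / [9];  Q = [1, 2, 9] / [3, 5] / [4] / [6] / [7] / [8]
Final shape: (3, 2, 1, 1, 1, 1).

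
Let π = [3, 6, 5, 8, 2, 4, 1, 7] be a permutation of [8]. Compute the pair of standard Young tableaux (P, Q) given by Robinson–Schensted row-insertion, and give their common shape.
P = [1, 4, 7] / [2, 5, 8] / [3] / [6];  Q = [1, 2, 4] / [3, 6, 8] / [5] / [7];  common shape = (3, 3, 1, 1)

Row-insert the values π_1, π_2, … into P one at a time, bumping the leftmost entry strictly greater than the inserted value down to the next row. The recording tableau Q records, in position (i, j), the step at which that cell was added to P.
  Insert 3 (step 1): P = [3];  Q = [1]
  Insert 6 (step 2): P = [3, 6];  Q = [1, 2]
  Insert 5 (step 3): P = [3, 5] / [6];  Q = [1, 2] / [3]
  Insert 8 (step 4): P = [3, 5, 8] / [6];  Q = [1, 2, 4] / [3]
  Insert 2 (step 5): P = [2, 5, 8] / [3] / [6];  Q = [1, 2, 4] / [3] / [5]
  Insert 4 (step 6): P = [2, 4, 8] / [3, 5] / [6];  Q = [1, 2, 4] / [3, 6] / [5]
  Insert 1 (step 7): P = [1, 4, 8] / [2, 5] / [3] / [6];  Q = [1, 2, 4] / [3, 6] / [5] / [7]
  Insert 7 (step 8): P = [1, 4, 7] / [2, 5, 8] / [3] / [6];  Q = [1, 2, 4] / [3, 6, 8] / [5] / [7]
Final shape: (3, 3, 1, 1).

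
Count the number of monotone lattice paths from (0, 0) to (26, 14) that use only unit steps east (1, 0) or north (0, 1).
Number of paths = 23206929840

A monotone lattice path from (0, 0) to (26, 14) consists of 26 east steps and 14 north steps in some order, so it is determined by which 26 of the 40 steps are east. The count is C(40, 26) = 23206929840.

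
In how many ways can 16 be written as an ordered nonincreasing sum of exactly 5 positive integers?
p(16, 5 parts) = 37

Partitions of n into exactly k parts ↔ partitions of n − k into at most k parts (subtract 1 from each part). For n = 16, k = 5, the partitions are: 12+1+1+1+1, 11+2+1+1+1, 10+3+1+1+1, 10+2+2+1+1, 9+4+1+1+1, 9+3+2+1+1, 9+2+2+2+1, 8+5+1+1+1, 8+4+2+1+1, 8+3+3+1+1, 8+3+2+2+1, 8+2+2+2+2, 7+6+1+1+1, 7+5+2+1+1, 7+4+3+1+1, 7+4+2+2+1, 7+3+3+2+1, 7+3+2+2+2, 6+6+2+1+1, 6+5+3+1+1, 6+5+2+2+1, 6+4+4+1+1, 6+4+3+2+1, 6+4+2+2+2, 6+3+3+3+1, 6+3+3+2+2, 5+5+4+1+1, 5+5+3+2+1, 5+5+2+2+2, 5+4+4+2+1, … (37 total). Count = 37.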